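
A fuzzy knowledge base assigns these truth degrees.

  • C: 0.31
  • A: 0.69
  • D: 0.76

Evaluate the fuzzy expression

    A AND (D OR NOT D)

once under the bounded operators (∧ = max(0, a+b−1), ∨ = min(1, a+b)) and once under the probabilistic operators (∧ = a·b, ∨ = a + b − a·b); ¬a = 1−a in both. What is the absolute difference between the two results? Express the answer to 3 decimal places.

Under bounded:
  NOT D = 1 − 0.76 = 0.24
  D OR NOT D = min(1, a+b) on (0.76, 0.24) = 1.00
  A AND (D OR NOT D) = max(0, a+b−1) on (0.69, 1.00) = 0.69
  → value = 0.6900
Under probabilistic:
  NOT D = 1 − 0.7600 = 0.2400
  D OR NOT D = a + b − a·b on (0.7600, 0.2400) = 0.8176
  A AND (D OR NOT D) = a·b on (0.6900, 0.8176) = 0.5641
  → value = 0.5641
|0.6900 − 0.5641| = 0.126

0.126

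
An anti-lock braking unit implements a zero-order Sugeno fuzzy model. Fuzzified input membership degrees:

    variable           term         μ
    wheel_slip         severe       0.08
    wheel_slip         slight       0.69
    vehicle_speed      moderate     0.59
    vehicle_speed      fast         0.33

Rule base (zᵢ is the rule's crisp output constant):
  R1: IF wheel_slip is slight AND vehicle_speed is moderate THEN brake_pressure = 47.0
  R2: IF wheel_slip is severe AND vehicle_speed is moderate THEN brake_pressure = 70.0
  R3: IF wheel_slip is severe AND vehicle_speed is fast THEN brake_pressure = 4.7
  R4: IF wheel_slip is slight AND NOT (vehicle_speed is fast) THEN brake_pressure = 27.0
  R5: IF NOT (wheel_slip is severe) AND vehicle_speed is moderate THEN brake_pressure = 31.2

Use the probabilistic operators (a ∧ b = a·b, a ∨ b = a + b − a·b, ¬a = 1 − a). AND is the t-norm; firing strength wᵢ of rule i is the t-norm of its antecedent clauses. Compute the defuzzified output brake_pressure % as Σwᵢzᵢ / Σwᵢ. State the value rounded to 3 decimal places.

34.984

R1 (z=47.0): slight=0.69, moderate=0.59; AND[a·b] → w = 0.4071
R2 (z=70.0): severe=0.08, moderate=0.59; AND[a·b] → w = 0.0472
R3 (z=4.7): severe=0.08, fast=0.33; AND[a·b] → w = 0.0264
R4 (z=27.0): slight=0.69, ¬fast=1−0.33=0.67; AND[a·b] → w = 0.4623
R5 (z=31.2): ¬severe=1−0.08=0.92, moderate=0.59; AND[a·b] → w = 0.5428
Weighted average = (0.4071·47.0 + 0.0472·70.0 + 0.0264·4.7 + 0.4623·27.0 + 0.5428·31.2) / (0.4071 + 0.0472 + 0.0264 + 0.4623 + 0.5428)
  = 51.9792 / 1.4858 = 34.984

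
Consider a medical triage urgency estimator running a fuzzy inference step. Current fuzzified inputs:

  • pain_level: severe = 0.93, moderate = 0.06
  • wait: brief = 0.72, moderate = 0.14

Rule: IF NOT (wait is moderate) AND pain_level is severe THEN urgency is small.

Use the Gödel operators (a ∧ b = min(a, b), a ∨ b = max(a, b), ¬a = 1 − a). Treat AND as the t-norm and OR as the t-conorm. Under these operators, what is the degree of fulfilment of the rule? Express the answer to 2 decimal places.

0.86

firing strength: ¬moderate=1−0.14=0.86, severe=0.93; AND[min(a, b)] → w = 0.86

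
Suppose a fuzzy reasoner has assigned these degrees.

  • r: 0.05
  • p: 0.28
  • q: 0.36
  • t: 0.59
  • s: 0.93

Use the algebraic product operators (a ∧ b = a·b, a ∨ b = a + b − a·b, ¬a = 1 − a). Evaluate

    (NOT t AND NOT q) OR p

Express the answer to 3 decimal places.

0.469

NOT t = 1 − 0.5900 = 0.4100
NOT q = 1 − 0.3600 = 0.6400
NOT t AND NOT q = a·b on (0.4100, 0.6400) = 0.2624
(NOT t AND NOT q) OR p = a + b − a·b on (0.2624, 0.2800) = 0.4689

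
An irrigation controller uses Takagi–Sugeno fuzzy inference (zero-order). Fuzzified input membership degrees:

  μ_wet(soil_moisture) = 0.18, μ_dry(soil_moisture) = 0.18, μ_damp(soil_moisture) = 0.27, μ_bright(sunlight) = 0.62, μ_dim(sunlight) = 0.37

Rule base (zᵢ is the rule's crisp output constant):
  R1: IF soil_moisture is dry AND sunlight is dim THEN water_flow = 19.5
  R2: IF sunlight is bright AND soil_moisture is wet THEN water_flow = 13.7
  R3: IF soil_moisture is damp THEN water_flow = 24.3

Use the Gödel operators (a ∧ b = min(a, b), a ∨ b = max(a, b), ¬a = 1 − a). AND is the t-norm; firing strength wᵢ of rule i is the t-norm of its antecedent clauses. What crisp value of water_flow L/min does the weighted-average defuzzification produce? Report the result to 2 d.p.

R1 (z=19.5): dry=0.18, dim=0.37; AND[min(a, b)] → w = 0.18
R2 (z=13.7): bright=0.62, wet=0.18; AND[min(a, b)] → w = 0.18
R3 (z=24.3): damp=0.27 → w = 0.27
Weighted average = (0.18·19.5 + 0.18·13.7 + 0.27·24.3) / (0.18 + 0.18 + 0.27)
  = 12.5370 / 0.6300 = 19.90

19.90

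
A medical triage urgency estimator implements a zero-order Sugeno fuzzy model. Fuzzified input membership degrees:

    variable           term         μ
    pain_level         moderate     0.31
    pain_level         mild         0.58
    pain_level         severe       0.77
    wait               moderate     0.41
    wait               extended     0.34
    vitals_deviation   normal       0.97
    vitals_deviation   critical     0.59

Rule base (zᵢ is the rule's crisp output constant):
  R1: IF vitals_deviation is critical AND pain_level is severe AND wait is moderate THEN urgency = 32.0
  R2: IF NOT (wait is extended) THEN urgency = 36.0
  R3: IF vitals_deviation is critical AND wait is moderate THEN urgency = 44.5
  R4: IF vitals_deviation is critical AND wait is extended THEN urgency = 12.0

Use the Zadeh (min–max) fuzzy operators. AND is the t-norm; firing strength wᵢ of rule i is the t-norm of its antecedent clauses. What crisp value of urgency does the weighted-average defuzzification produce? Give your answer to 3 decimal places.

R1 (z=32.0): critical=0.59, severe=0.77, moderate=0.41; AND[min(a, b)] → w = 0.41
R2 (z=36.0): ¬extended=1−0.34=0.66 → w = 0.66
R3 (z=44.5): critical=0.59, moderate=0.41; AND[min(a, b)] → w = 0.41
R4 (z=12.0): critical=0.59, extended=0.34; AND[min(a, b)] → w = 0.34
Weighted average = (0.41·32.0 + 0.66·36.0 + 0.41·44.5 + 0.34·12.0) / (0.41 + 0.66 + 0.41 + 0.34)
  = 59.2050 / 1.8200 = 32.530

32.530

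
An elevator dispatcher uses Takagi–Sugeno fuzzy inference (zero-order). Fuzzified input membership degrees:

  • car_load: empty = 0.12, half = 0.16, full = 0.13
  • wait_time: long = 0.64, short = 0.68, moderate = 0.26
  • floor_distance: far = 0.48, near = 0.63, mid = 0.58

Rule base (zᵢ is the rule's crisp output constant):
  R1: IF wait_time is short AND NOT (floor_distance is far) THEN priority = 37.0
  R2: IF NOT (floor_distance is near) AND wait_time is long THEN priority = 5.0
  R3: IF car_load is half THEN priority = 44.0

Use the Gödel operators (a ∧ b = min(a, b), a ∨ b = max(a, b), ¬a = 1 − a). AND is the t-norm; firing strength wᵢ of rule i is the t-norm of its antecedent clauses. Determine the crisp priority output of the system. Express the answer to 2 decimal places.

R1 (z=37.0): short=0.68, ¬far=1−0.48=0.52; AND[min(a, b)] → w = 0.52
R2 (z=5.0): ¬near=1−0.63=0.37, long=0.64; AND[min(a, b)] → w = 0.37
R3 (z=44.0): half=0.16 → w = 0.16
Weighted average = (0.52·37.0 + 0.37·5.0 + 0.16·44.0) / (0.52 + 0.37 + 0.16)
  = 28.1300 / 1.0500 = 26.79

26.79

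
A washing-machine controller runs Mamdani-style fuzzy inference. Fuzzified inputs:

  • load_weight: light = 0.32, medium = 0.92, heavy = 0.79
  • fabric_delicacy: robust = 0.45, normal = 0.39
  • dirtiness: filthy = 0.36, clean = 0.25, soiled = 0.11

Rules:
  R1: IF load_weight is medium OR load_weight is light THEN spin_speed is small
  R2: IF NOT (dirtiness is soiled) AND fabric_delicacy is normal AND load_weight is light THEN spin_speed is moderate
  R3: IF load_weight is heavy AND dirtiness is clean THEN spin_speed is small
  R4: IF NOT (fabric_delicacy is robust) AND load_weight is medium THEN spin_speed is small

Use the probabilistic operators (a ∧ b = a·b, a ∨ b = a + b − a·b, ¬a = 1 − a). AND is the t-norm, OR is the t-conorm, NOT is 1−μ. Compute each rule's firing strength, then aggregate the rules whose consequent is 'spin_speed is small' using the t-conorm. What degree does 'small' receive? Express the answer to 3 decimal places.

0.978

R1: medium=0.92, light=0.32; OR[a + b − a·b] → w = 0.9456
R2: ¬soiled=1−0.11=0.89, normal=0.39, light=0.32; AND[a·b] → w = 0.1111
R3: heavy=0.79, clean=0.25; AND[a·b] → w = 0.1975
R4: ¬robust=1−0.45=0.55, medium=0.92; AND[a·b] → w = 0.5060
Rules with consequent 'small': {R1, R3, R4} → strengths 0.9456, 0.1975, 0.5060
Aggregate via t-conorm [a + b − a·b]: 0.9784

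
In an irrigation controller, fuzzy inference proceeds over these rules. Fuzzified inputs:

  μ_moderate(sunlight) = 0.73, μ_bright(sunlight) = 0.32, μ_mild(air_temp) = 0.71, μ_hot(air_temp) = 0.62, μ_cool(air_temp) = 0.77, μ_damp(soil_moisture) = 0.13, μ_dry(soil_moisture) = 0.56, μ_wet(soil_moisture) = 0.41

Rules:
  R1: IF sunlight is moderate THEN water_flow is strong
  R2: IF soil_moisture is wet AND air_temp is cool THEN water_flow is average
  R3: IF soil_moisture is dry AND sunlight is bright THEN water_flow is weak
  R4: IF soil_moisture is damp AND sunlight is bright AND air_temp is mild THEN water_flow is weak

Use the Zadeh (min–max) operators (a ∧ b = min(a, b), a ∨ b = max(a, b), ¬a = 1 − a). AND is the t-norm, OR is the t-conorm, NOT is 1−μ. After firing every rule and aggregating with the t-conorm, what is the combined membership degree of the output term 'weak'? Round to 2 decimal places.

0.32

R1: moderate=0.73 → w = 0.73
R2: wet=0.41, cool=0.77; AND[min(a, b)] → w = 0.41
R3: dry=0.56, bright=0.32; AND[min(a, b)] → w = 0.32
R4: damp=0.13, bright=0.32, mild=0.71; AND[min(a, b)] → w = 0.13
Rules with consequent 'weak': {R3, R4} → strengths 0.32, 0.13
Aggregate via t-conorm [max(a, b)]: 0.32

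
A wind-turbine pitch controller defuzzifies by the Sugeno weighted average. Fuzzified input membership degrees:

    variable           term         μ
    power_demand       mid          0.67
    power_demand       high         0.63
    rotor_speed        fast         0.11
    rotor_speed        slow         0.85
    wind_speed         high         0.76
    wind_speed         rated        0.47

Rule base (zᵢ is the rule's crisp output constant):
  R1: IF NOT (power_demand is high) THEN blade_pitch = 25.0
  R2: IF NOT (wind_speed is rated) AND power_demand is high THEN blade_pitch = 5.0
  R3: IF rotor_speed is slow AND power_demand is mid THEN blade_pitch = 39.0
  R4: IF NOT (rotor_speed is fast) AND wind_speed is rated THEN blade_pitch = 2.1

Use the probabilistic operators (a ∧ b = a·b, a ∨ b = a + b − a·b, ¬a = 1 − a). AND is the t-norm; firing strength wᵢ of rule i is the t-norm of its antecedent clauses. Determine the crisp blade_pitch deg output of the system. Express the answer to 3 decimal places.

R1 (z=25.0): ¬high=1−0.63=0.37 → w = 0.3700
R2 (z=5.0): ¬rated=1−0.47=0.53, high=0.63; AND[a·b] → w = 0.3339
R3 (z=39.0): slow=0.85, mid=0.67; AND[a·b] → w = 0.5695
R4 (z=2.1): ¬fast=1−0.11=0.89, rated=0.47; AND[a·b] → w = 0.4183
Weighted average = (0.3700·25.0 + 0.3339·5.0 + 0.5695·39.0 + 0.4183·2.1) / (0.3700 + 0.3339 + 0.5695 + 0.4183)
  = 34.0084 / 1.6917 = 20.103

20.103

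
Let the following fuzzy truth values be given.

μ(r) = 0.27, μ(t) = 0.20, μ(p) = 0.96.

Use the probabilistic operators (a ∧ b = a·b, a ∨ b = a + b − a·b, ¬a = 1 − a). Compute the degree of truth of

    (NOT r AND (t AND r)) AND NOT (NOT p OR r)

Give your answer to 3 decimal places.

0.028

NOT r = 1 − 0.2700 = 0.7300
t AND r = a·b on (0.2000, 0.2700) = 0.0540
NOT r AND (t AND r) = a·b on (0.7300, 0.0540) = 0.0394
NOT p = 1 − 0.9600 = 0.0400
NOT p OR r = a + b − a·b on (0.0400, 0.2700) = 0.2992
NOT (NOT p OR r) = 1 − 0.2992 = 0.7008
(NOT r AND (t AND r)) AND NOT (NOT p OR r) = a·b on (0.0394, 0.7008) = 0.0276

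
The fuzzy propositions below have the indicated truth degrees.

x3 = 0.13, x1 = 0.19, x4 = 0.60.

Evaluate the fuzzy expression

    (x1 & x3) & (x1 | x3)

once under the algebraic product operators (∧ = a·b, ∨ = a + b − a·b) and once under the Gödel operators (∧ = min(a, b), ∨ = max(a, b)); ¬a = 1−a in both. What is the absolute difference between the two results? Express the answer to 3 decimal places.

Under algebraic product:
  x1 & x3 = a·b on (0.1900, 0.1300) = 0.0247
  x1 | x3 = a + b − a·b on (0.1900, 0.1300) = 0.2953
  (x1 & x3) & (x1 | x3) = a·b on (0.0247, 0.2953) = 0.0073
  → value = 0.0073
Under Gödel:
  x1 & x3 = min(a, b) on (0.19, 0.13) = 0.13
  x1 | x3 = max(a, b) on (0.19, 0.13) = 0.19
  (x1 & x3) & (x1 | x3) = min(a, b) on (0.13, 0.19) = 0.13
  → value = 0.1300
|0.0073 − 0.1300| = 0.123

0.123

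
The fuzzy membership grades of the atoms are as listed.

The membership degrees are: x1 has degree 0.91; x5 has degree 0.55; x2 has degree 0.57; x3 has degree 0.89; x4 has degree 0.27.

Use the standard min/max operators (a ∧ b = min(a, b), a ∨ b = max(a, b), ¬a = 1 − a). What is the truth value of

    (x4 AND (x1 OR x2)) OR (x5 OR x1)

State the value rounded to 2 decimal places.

0.91

x1 OR x2 = max(a, b) on (0.91, 0.57) = 0.91
x4 AND (x1 OR x2) = min(a, b) on (0.27, 0.91) = 0.27
x5 OR x1 = max(a, b) on (0.55, 0.91) = 0.91
(x4 AND (x1 OR x2)) OR (x5 OR x1) = max(a, b) on (0.27, 0.91) = 0.91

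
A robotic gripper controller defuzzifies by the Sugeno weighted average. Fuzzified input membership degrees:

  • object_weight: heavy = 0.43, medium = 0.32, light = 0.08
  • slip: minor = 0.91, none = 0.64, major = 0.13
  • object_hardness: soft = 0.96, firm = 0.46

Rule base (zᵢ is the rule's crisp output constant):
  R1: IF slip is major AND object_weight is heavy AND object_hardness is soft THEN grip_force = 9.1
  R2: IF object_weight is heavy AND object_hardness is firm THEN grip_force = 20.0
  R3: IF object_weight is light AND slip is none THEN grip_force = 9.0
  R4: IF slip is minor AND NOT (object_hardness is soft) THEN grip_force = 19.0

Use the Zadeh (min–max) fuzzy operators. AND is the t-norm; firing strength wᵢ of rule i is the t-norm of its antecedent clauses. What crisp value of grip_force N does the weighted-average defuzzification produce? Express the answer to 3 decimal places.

R1 (z=9.1): major=0.13, heavy=0.43, soft=0.96; AND[min(a, b)] → w = 0.13
R2 (z=20.0): heavy=0.43, firm=0.46; AND[min(a, b)] → w = 0.43
R3 (z=9.0): light=0.08, none=0.64; AND[min(a, b)] → w = 0.08
R4 (z=19.0): minor=0.91, ¬soft=1−0.96=0.04; AND[min(a, b)] → w = 0.04
Weighted average = (0.13·9.1 + 0.43·20.0 + 0.08·9.0 + 0.04·19.0) / (0.13 + 0.43 + 0.08 + 0.04)
  = 11.2630 / 0.6800 = 16.563

16.563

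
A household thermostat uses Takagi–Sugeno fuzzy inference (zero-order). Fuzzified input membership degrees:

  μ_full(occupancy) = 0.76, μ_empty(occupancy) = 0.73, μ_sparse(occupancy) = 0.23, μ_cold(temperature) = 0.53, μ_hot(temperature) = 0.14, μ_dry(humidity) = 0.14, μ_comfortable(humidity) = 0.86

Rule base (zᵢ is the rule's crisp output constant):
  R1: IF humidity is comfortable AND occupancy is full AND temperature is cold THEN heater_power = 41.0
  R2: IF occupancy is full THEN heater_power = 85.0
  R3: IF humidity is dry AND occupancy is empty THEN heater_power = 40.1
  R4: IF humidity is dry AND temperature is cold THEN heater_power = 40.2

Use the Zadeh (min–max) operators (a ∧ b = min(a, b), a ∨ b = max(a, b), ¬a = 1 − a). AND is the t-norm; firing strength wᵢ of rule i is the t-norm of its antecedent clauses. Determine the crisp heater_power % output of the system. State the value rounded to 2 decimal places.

62.15

R1 (z=41.0): comfortable=0.86, full=0.76, cold=0.53; AND[min(a, b)] → w = 0.53
R2 (z=85.0): full=0.76 → w = 0.76
R3 (z=40.1): dry=0.14, empty=0.73; AND[min(a, b)] → w = 0.14
R4 (z=40.2): dry=0.14, cold=0.53; AND[min(a, b)] → w = 0.14
Weighted average = (0.53·41.0 + 0.76·85.0 + 0.14·40.1 + 0.14·40.2) / (0.53 + 0.76 + 0.14 + 0.14)
  = 97.5720 / 1.5700 = 62.15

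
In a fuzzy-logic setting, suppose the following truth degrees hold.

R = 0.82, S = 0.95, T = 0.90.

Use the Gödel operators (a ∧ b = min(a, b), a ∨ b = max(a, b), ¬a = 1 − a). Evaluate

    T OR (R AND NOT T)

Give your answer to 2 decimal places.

NOT T = 1 − 0.90 = 0.10
R AND NOT T = min(a, b) on (0.82, 0.10) = 0.10
T OR (R AND NOT T) = max(a, b) on (0.90, 0.10) = 0.90

0.90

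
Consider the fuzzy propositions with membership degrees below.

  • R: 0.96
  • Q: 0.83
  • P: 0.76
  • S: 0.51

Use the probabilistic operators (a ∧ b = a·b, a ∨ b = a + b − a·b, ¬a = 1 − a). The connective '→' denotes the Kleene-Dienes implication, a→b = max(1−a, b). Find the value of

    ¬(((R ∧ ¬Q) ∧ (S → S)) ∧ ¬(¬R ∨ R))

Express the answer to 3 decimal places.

¬Q = 1 − 0.8300 = 0.1700
R ∧ ¬Q = a·b on (0.9600, 0.1700) = 0.1632
S → S  [Kleene-Dienes: max(1−a, b)] with a=0.5100, b=0.5100 → 0.5100
(R ∧ ¬Q) ∧ (S → S) = a·b on (0.1632, 0.5100) = 0.0832
¬R = 1 − 0.9600 = 0.0400
¬R ∨ R = a + b − a·b on (0.0400, 0.9600) = 0.9616
¬(¬R ∨ R) = 1 − 0.9616 = 0.0384
((R ∧ ¬Q) ∧ (S → S)) ∧ ¬(¬R ∨ R) = a·b on (0.0832, 0.0384) = 0.0032
¬(((R ∧ ¬Q) ∧ (S → S)) ∧ ¬(¬R ∨ R)) = 1 − 0.0032 = 0.9968

0.997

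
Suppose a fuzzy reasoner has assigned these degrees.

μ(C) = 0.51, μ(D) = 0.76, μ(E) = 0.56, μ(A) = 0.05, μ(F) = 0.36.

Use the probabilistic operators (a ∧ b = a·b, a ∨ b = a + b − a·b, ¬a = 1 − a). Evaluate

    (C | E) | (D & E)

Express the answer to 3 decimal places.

C | E = a + b − a·b on (0.5100, 0.5600) = 0.7844
D & E = a·b on (0.7600, 0.5600) = 0.4256
(C | E) | (D & E) = a + b − a·b on (0.7844, 0.4256) = 0.8762

0.876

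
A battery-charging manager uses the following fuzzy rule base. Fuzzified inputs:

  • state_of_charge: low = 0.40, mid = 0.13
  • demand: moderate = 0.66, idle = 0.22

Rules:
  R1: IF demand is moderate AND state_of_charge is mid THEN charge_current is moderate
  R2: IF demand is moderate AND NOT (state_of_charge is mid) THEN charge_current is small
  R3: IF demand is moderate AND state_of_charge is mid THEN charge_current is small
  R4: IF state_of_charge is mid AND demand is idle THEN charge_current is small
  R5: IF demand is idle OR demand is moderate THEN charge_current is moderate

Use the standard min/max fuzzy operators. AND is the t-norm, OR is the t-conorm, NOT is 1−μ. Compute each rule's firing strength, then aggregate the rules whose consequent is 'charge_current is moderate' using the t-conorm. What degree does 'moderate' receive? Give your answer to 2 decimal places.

0.66

R1: moderate=0.66, mid=0.13; AND[min(a, b)] → w = 0.13
R2: moderate=0.66, ¬mid=1−0.13=0.87; AND[min(a, b)] → w = 0.66
R3: moderate=0.66, mid=0.13; AND[min(a, b)] → w = 0.13
R4: mid=0.13, idle=0.22; AND[min(a, b)] → w = 0.13
R5: idle=0.22, moderate=0.66; OR[max(a, b)] → w = 0.66
Rules with consequent 'moderate': {R1, R5} → strengths 0.13, 0.66
Aggregate via t-conorm [max(a, b)]: 0.66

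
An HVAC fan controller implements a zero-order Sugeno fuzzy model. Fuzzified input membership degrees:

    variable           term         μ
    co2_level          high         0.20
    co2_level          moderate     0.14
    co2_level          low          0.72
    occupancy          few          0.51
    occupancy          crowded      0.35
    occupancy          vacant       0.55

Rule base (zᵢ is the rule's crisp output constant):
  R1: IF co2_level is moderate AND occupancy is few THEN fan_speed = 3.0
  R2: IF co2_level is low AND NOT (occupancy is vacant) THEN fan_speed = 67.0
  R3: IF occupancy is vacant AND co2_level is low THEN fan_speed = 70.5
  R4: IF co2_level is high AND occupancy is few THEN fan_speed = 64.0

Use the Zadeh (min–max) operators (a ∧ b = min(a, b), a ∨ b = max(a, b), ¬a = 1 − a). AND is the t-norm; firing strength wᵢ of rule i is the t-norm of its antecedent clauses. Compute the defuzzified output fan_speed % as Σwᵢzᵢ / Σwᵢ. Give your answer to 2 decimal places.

61.30

R1 (z=3.0): moderate=0.14, few=0.51; AND[min(a, b)] → w = 0.14
R2 (z=67.0): low=0.72, ¬vacant=1−0.55=0.45; AND[min(a, b)] → w = 0.45
R3 (z=70.5): vacant=0.55, low=0.72; AND[min(a, b)] → w = 0.55
R4 (z=64.0): high=0.20, few=0.51; AND[min(a, b)] → w = 0.20
Weighted average = (0.14·3.0 + 0.45·67.0 + 0.55·70.5 + 0.20·64.0) / (0.14 + 0.45 + 0.55 + 0.20)
  = 82.1450 / 1.3400 = 61.30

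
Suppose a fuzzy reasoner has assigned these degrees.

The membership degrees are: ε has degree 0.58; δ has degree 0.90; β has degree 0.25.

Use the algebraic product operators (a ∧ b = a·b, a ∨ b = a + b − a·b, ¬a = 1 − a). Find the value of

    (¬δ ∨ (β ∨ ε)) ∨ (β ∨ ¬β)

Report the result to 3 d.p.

0.947

¬δ = 1 − 0.9000 = 0.1000
β ∨ ε = a + b − a·b on (0.2500, 0.5800) = 0.6850
¬δ ∨ (β ∨ ε) = a + b − a·b on (0.1000, 0.6850) = 0.7165
¬β = 1 − 0.2500 = 0.7500
β ∨ ¬β = a + b − a·b on (0.2500, 0.7500) = 0.8125
(¬δ ∨ (β ∨ ε)) ∨ (β ∨ ¬β) = a + b − a·b on (0.7165, 0.8125) = 0.9468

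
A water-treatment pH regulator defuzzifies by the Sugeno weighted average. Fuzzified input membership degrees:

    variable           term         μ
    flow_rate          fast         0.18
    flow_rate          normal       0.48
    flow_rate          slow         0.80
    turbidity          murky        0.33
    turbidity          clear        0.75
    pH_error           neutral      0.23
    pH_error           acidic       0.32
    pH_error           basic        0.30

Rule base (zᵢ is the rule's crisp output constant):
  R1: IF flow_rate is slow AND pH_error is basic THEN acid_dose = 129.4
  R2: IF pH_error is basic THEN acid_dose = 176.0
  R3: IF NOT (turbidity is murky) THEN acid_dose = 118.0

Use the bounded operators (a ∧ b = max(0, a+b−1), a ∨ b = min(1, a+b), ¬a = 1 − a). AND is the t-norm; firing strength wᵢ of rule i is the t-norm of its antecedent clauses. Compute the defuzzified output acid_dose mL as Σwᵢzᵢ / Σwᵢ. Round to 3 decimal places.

R1 (z=129.4): slow=0.80, basic=0.30; AND[max(0, a+b−1)] → w = 0.10
R2 (z=176.0): basic=0.30 → w = 0.30
R3 (z=118.0): ¬murky=1−0.33=0.67 → w = 0.67
Weighted average = (0.10·129.4 + 0.30·176.0 + 0.67·118.0) / (0.10 + 0.30 + 0.67)
  = 144.8000 / 1.0700 = 135.327

135.327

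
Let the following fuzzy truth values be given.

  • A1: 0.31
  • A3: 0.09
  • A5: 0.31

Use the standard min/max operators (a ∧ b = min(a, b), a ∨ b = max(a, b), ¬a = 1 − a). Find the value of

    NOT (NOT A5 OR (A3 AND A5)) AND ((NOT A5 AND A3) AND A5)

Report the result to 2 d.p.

NOT A5 = 1 − 0.31 = 0.69
A3 AND A5 = min(a, b) on (0.09, 0.31) = 0.09
NOT A5 OR (A3 AND A5) = max(a, b) on (0.69, 0.09) = 0.69
NOT (NOT A5 OR (A3 AND A5)) = 1 − 0.69 = 0.31
NOT A5 = 1 − 0.31 = 0.69
NOT A5 AND A3 = min(a, b) on (0.69, 0.09) = 0.09
(NOT A5 AND A3) AND A5 = min(a, b) on (0.09, 0.31) = 0.09
NOT (NOT A5 OR (A3 AND A5)) AND ((NOT A5 AND A3) AND A5) = min(a, b) on (0.31, 0.09) = 0.09

0.09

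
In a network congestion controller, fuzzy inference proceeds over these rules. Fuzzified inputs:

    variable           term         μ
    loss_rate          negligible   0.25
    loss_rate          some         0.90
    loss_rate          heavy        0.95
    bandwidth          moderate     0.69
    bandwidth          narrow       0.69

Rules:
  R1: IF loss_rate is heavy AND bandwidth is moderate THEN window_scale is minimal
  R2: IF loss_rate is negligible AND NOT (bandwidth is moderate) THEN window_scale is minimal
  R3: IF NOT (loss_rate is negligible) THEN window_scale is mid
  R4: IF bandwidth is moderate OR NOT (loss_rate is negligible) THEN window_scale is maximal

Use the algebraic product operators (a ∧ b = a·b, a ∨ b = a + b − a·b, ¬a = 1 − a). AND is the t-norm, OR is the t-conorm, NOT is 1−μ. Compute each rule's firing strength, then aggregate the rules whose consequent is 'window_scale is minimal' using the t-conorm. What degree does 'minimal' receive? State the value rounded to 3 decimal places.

R1: heavy=0.95, moderate=0.69; AND[a·b] → w = 0.6555
R2: negligible=0.25, ¬moderate=1−0.69=0.31; AND[a·b] → w = 0.0775
R3: ¬negligible=1−0.25=0.75 → w = 0.7500
R4: moderate=0.69, ¬negligible=1−0.25=0.75; OR[a + b − a·b] → w = 0.9225
Rules with consequent 'minimal': {R1, R2} → strengths 0.6555, 0.0775
Aggregate via t-conorm [a + b − a·b]: 0.6822

0.682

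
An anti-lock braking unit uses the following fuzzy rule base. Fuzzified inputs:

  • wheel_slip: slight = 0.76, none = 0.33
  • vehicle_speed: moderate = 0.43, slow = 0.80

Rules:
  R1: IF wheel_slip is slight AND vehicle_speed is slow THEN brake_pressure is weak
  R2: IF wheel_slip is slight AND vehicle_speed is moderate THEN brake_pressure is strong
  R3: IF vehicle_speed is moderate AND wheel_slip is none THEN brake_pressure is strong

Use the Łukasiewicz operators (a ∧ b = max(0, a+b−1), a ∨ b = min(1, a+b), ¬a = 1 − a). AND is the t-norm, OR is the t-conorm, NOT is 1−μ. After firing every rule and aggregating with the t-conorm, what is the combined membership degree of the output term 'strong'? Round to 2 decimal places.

0.19

R1: slight=0.76, slow=0.80; AND[max(0, a+b−1)] → w = 0.56
R2: slight=0.76, moderate=0.43; AND[max(0, a+b−1)] → w = 0.19
R3: moderate=0.43, none=0.33; AND[max(0, a+b−1)] → w = 0.00
Rules with consequent 'strong': {R2, R3} → strengths 0.19, 0.00
Aggregate via t-conorm [min(1, a+b)]: 0.19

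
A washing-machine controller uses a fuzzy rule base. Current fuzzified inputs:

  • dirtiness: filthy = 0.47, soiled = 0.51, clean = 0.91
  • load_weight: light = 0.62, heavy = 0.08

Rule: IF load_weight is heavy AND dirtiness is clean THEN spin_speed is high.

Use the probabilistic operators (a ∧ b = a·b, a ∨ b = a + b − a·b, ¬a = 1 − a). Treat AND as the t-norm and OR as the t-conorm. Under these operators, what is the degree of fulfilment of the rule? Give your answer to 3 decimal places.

0.073

firing strength: heavy=0.08, clean=0.91; AND[a·b] → w = 0.0728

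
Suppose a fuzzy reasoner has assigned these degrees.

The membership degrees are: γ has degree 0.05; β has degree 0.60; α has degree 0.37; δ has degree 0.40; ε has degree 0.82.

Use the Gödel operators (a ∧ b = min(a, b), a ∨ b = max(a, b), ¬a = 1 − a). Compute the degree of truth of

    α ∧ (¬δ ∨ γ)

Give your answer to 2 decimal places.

¬δ = 1 − 0.40 = 0.60
¬δ ∨ γ = max(a, b) on (0.60, 0.05) = 0.60
α ∧ (¬δ ∨ γ) = min(a, b) on (0.37, 0.60) = 0.37

0.37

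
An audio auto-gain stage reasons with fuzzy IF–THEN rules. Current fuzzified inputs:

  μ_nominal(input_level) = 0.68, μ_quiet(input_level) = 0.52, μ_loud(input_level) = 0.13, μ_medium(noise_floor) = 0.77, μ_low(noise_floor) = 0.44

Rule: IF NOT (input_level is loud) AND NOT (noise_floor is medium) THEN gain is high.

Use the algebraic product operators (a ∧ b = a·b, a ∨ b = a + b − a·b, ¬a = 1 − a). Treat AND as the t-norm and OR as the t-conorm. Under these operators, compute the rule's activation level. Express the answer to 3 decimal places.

firing strength: ¬loud=1−0.13=0.87, ¬medium=1−0.77=0.23; AND[a·b] → w = 0.2001

0.200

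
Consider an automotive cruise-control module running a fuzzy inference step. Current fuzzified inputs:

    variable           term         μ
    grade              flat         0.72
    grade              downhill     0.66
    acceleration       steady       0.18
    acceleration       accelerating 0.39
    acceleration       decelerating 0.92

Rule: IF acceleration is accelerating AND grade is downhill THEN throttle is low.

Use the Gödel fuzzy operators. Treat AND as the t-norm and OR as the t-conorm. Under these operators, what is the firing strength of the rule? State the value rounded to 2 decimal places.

firing strength: accelerating=0.39, downhill=0.66; AND[min(a, b)] → w = 0.39

0.39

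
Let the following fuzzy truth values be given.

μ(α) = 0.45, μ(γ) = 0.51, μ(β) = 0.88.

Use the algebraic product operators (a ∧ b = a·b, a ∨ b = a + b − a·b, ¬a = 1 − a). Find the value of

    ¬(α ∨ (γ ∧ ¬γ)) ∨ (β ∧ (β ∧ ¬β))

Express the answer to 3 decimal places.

¬γ = 1 − 0.5100 = 0.4900
γ ∧ ¬γ = a·b on (0.5100, 0.4900) = 0.2499
α ∨ (γ ∧ ¬γ) = a + b − a·b on (0.4500, 0.2499) = 0.5874
¬(α ∨ (γ ∧ ¬γ)) = 1 − 0.5874 = 0.4126
¬β = 1 − 0.8800 = 0.1200
β ∧ ¬β = a·b on (0.8800, 0.1200) = 0.1056
β ∧ (β ∧ ¬β) = a·b on (0.8800, 0.1056) = 0.0929
¬(α ∨ (γ ∧ ¬γ)) ∨ (β ∧ (β ∧ ¬β)) = a + b − a·b on (0.4126, 0.0929) = 0.4671

0.467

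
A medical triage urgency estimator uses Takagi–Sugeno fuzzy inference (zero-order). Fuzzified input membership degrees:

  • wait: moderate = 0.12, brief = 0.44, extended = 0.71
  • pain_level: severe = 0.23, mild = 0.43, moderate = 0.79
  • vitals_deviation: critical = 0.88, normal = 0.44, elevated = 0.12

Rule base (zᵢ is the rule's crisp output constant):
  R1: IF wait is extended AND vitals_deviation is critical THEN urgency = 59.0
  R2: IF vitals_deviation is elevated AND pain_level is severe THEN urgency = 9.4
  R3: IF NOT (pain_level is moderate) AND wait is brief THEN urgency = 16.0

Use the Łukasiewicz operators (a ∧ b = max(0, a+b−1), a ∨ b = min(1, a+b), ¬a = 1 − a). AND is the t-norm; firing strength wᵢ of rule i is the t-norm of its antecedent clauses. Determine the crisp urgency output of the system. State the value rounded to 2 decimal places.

59.00

R1 (z=59.0): extended=0.71, critical=0.88; AND[max(0, a+b−1)] → w = 0.59
R2 (z=9.4): elevated=0.12, severe=0.23; AND[max(0, a+b−1)] → w = 0.00
R3 (z=16.0): ¬moderate=1−0.79=0.21, brief=0.44; AND[max(0, a+b−1)] → w = 0.00
Weighted average = (0.59·59.0 + 0.00·9.4 + 0.00·16.0) / (0.59 + 0.00 + 0.00)
  = 34.8100 / 0.5900 = 59.00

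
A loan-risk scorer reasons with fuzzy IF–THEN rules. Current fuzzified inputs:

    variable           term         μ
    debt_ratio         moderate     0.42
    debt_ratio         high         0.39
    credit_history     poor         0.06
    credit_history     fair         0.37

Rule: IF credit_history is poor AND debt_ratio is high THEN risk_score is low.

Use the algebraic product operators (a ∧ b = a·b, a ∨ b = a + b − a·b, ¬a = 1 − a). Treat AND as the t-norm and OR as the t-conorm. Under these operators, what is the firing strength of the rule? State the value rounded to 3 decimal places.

firing strength: poor=0.06, high=0.39; AND[a·b] → w = 0.0234

0.023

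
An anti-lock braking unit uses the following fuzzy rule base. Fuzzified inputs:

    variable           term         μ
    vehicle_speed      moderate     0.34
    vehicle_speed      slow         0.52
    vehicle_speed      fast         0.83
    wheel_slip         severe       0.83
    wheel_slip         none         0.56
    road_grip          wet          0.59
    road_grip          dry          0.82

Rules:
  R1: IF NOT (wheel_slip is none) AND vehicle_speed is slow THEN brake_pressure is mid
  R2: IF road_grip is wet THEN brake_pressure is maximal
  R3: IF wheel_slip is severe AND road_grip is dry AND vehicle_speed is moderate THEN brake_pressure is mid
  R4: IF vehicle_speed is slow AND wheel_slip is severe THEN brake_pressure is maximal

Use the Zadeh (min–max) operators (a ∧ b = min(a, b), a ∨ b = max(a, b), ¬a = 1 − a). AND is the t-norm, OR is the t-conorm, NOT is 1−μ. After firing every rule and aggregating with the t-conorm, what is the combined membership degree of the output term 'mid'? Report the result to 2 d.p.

R1: ¬none=1−0.56=0.44, slow=0.52; AND[min(a, b)] → w = 0.44
R2: wet=0.59 → w = 0.59
R3: severe=0.83, dry=0.82, moderate=0.34; AND[min(a, b)] → w = 0.34
R4: slow=0.52, severe=0.83; AND[min(a, b)] → w = 0.52
Rules with consequent 'mid': {R1, R3} → strengths 0.44, 0.34
Aggregate via t-conorm [max(a, b)]: 0.44

0.44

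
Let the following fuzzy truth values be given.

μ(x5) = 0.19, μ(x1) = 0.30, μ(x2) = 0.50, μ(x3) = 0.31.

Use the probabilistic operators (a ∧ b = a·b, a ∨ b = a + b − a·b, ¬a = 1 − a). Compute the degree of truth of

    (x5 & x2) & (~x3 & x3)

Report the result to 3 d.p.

x5 & x2 = a·b on (0.1900, 0.5000) = 0.0950
~x3 = 1 − 0.3100 = 0.6900
~x3 & x3 = a·b on (0.6900, 0.3100) = 0.2139
(x5 & x2) & (~x3 & x3) = a·b on (0.0950, 0.2139) = 0.0203

0.020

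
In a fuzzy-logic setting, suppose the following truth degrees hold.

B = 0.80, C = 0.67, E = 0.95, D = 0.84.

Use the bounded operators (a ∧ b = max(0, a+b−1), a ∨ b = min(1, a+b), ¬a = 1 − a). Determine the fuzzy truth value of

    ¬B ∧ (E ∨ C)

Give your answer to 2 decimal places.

0.20

¬B = 1 − 0.80 = 0.20
E ∨ C = min(1, a+b) on (0.95, 0.67) = 1.00
¬B ∧ (E ∨ C) = max(0, a+b−1) on (0.20, 1.00) = 0.20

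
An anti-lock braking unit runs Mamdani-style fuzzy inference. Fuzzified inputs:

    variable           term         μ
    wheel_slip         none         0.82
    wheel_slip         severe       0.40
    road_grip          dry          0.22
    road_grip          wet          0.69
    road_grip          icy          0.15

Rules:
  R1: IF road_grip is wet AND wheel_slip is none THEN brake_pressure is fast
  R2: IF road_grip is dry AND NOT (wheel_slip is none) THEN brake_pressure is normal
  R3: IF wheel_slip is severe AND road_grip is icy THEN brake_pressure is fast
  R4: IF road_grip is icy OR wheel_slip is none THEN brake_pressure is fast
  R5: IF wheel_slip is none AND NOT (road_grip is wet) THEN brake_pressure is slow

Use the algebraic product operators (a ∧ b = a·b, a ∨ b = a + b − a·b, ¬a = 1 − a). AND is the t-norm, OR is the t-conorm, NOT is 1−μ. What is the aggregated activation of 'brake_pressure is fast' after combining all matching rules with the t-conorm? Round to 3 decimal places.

0.938

R1: wet=0.69, none=0.82; AND[a·b] → w = 0.5658
R2: dry=0.22, ¬none=1−0.82=0.18; AND[a·b] → w = 0.0396
R3: severe=0.40, icy=0.15; AND[a·b] → w = 0.0600
R4: icy=0.15, none=0.82; OR[a + b − a·b] → w = 0.8470
R5: none=0.82, ¬wet=1−0.69=0.31; AND[a·b] → w = 0.2542
Rules with consequent 'fast': {R1, R3, R4} → strengths 0.5658, 0.0600, 0.8470
Aggregate via t-conorm [a + b − a·b]: 0.9376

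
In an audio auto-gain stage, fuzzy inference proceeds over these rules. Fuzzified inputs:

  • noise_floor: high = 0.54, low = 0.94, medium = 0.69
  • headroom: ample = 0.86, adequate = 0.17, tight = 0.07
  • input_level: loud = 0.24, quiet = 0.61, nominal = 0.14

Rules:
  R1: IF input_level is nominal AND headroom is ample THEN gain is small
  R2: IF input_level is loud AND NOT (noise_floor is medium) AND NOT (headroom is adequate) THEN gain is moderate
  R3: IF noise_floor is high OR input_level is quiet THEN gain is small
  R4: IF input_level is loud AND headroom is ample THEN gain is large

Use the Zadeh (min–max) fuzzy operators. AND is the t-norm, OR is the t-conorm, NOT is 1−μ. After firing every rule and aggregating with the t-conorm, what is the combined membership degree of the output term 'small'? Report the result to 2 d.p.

0.61

R1: nominal=0.14, ample=0.86; AND[min(a, b)] → w = 0.14
R2: loud=0.24, ¬medium=1−0.69=0.31, ¬adequate=1−0.17=0.83; AND[min(a, b)] → w = 0.24
R3: high=0.54, quiet=0.61; OR[max(a, b)] → w = 0.61
R4: loud=0.24, ample=0.86; AND[min(a, b)] → w = 0.24
Rules with consequent 'small': {R1, R3} → strengths 0.14, 0.61
Aggregate via t-conorm [max(a, b)]: 0.61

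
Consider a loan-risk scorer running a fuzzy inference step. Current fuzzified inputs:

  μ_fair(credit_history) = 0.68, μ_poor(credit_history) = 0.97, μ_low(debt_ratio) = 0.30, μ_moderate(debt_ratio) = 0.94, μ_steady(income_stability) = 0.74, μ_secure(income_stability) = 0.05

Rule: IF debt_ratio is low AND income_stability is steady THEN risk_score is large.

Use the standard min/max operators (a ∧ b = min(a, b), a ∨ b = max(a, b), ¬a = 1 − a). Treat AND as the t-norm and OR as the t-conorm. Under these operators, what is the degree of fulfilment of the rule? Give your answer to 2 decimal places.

firing strength: low=0.30, steady=0.74; AND[min(a, b)] → w = 0.30

0.30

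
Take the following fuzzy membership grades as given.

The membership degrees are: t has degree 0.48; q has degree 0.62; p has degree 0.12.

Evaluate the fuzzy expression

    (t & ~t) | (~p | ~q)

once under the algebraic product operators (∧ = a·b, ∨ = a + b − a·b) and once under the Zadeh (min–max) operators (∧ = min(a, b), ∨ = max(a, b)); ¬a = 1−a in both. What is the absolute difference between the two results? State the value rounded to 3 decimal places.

Under algebraic product:
  ~t = 1 − 0.4800 = 0.5200
  t & ~t = a·b on (0.4800, 0.5200) = 0.2496
  ~p = 1 − 0.1200 = 0.8800
  ~q = 1 − 0.6200 = 0.3800
  ~p | ~q = a + b − a·b on (0.8800, 0.3800) = 0.9256
  (t & ~t) | (~p | ~q) = a + b − a·b on (0.2496, 0.9256) = 0.9442
  → value = 0.9442
Under Zadeh (min–max):
  ~t = 1 − 0.48 = 0.52
  t & ~t = min(a, b) on (0.48, 0.52) = 0.48
  ~p = 1 − 0.12 = 0.88
  ~q = 1 − 0.62 = 0.38
  ~p | ~q = max(a, b) on (0.88, 0.38) = 0.88
  (t & ~t) | (~p | ~q) = max(a, b) on (0.48, 0.88) = 0.88
  → value = 0.8800
|0.9442 − 0.8800| = 0.064

0.064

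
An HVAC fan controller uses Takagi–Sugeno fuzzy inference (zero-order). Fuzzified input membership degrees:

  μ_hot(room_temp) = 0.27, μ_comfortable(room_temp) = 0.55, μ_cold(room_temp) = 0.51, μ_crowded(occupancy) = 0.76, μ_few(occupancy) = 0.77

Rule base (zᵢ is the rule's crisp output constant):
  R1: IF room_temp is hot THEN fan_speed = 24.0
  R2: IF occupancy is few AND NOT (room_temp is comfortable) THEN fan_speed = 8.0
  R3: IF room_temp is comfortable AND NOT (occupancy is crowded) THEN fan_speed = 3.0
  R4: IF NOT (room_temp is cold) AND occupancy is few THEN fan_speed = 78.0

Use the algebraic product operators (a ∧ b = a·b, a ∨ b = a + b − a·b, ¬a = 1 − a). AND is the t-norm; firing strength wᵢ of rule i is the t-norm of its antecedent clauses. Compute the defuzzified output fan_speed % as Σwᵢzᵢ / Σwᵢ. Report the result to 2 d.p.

R1 (z=24.0): hot=0.27 → w = 0.2700
R2 (z=8.0): few=0.77, ¬comfortable=1−0.55=0.45; AND[a·b] → w = 0.3465
R3 (z=3.0): comfortable=0.55, ¬crowded=1−0.76=0.24; AND[a·b] → w = 0.1320
R4 (z=78.0): ¬cold=1−0.51=0.49, few=0.77; AND[a·b] → w = 0.3773
Weighted average = (0.2700·24.0 + 0.3465·8.0 + 0.1320·3.0 + 0.3773·78.0) / (0.2700 + 0.3465 + 0.1320 + 0.3773)
  = 39.0774 / 1.1258 = 34.71

34.71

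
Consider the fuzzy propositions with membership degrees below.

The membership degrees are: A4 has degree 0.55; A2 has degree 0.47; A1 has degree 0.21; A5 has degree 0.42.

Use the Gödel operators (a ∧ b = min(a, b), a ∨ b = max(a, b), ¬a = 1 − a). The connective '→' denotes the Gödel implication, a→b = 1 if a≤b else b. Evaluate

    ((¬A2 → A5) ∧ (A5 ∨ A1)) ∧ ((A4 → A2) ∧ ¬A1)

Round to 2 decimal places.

¬A2 = 1 − 0.47 = 0.53
¬A2 → A5  [Gödel: 1 if a≤b else b] with a=0.53, b=0.42 → 0.42
A5 ∨ A1 = max(a, b) on (0.42, 0.21) = 0.42
(¬A2 → A5) ∧ (A5 ∨ A1) = min(a, b) on (0.42, 0.42) = 0.42
A4 → A2  [Gödel: 1 if a≤b else b] with a=0.55, b=0.47 → 0.47
¬A1 = 1 − 0.21 = 0.79
(A4 → A2) ∧ ¬A1 = min(a, b) on (0.47, 0.79) = 0.47
((¬A2 → A5) ∧ (A5 ∨ A1)) ∧ ((A4 → A2) ∧ ¬A1) = min(a, b) on (0.42, 0.47) = 0.42

0.42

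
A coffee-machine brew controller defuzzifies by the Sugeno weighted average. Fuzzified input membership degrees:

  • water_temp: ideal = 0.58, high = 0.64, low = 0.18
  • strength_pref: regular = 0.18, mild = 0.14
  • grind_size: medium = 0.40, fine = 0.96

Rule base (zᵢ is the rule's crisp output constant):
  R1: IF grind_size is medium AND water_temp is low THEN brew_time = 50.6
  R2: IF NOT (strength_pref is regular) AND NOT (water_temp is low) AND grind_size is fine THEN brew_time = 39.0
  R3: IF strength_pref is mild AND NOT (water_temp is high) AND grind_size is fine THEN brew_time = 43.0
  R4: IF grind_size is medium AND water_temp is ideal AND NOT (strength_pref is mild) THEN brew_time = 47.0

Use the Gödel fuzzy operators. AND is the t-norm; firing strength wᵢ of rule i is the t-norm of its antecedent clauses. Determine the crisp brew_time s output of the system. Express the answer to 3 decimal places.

42.797

R1 (z=50.6): medium=0.40, low=0.18; AND[min(a, b)] → w = 0.18
R2 (z=39.0): ¬regular=1−0.18=0.82, ¬low=1−0.18=0.82, fine=0.96; AND[min(a, b)] → w = 0.82
R3 (z=43.0): mild=0.14, ¬high=1−0.64=0.36, fine=0.96; AND[min(a, b)] → w = 0.14
R4 (z=47.0): medium=0.40, ideal=0.58, ¬mild=1−0.14=0.86; AND[min(a, b)] → w = 0.40
Weighted average = (0.18·50.6 + 0.82·39.0 + 0.14·43.0 + 0.40·47.0) / (0.18 + 0.82 + 0.14 + 0.40)
  = 65.9080 / 1.5400 = 42.797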